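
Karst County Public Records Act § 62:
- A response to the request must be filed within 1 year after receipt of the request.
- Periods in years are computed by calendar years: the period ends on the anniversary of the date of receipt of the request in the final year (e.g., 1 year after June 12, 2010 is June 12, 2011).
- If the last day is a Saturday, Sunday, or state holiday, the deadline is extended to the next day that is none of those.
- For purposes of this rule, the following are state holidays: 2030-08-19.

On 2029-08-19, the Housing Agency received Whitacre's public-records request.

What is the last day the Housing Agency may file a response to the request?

August 20, 2030

1 year after 2029-08-19 is August 19, 2030.
August 19, 2030 is a listed holiday. The next qualifying day is August 20, 2030.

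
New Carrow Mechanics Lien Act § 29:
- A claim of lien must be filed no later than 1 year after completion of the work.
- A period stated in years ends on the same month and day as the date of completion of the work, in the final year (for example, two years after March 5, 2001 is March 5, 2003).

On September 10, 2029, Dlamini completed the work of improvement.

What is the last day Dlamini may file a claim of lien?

1 year after September 10, 2029 is September 10, 2030.

September 10, 2030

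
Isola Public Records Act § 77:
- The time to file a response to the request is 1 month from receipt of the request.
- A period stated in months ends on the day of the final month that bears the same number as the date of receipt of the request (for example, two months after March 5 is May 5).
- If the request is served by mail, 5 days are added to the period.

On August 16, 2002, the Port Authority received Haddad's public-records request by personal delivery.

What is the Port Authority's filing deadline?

September 16, 2002

1 month after August 16, 2002 is September 16, 2002.
Service was not by mail, so no mail extension applies.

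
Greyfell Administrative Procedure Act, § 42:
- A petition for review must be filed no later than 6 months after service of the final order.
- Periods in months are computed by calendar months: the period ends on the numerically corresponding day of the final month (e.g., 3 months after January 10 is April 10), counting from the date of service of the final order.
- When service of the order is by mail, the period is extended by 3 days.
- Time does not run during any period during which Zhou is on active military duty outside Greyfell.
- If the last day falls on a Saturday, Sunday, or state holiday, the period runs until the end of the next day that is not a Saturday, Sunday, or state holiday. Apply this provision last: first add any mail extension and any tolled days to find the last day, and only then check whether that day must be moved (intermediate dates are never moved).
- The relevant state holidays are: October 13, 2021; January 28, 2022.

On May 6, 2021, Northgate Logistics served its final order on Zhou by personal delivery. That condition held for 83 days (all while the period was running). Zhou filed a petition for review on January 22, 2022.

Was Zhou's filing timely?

Yes

6 months after May 6, 2021 is November 6, 2021.
Service was not by mail, so no mail extension applies.
Tolling adds 83 days: November 6, 2021 + 83 days = January 28, 2022.
January 28, 2022 is a listed holiday; January 29, 2022 is Saturday; January 30, 2022 is Sunday. The next qualifying day is January 31, 2022.
The deadline is January 31, 2022; the filing on January 22, 2022 is on or before that date.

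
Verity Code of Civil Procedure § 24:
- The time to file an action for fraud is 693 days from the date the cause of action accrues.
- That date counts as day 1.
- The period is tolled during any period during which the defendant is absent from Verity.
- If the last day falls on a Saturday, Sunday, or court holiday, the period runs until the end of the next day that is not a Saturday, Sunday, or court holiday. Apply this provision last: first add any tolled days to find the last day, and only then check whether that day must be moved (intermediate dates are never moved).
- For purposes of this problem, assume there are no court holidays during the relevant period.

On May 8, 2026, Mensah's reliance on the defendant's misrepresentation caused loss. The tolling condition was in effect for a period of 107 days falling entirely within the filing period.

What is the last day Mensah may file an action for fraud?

Counting May 8, 2026 as day 1, day 693 is March 30, 2028.
Tolling adds 107 days: March 30, 2028 + 107 days = July 15, 2028.
July 15, 2028 is Saturday; July 16, 2028 is Sunday. The next qualifying day is July 17, 2028.

July 17, 2028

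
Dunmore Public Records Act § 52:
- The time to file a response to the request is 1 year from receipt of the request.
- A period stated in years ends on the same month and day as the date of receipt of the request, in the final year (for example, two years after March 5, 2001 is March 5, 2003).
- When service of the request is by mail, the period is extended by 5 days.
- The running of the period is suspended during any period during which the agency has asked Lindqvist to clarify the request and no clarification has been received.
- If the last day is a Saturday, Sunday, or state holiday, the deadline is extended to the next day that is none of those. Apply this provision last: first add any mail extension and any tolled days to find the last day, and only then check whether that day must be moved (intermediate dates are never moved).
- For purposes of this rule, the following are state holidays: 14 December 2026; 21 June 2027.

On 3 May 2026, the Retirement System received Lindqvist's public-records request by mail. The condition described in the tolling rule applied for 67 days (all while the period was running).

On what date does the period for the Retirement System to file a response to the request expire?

1 year after 3 May 2026 is May 3, 2027.
Service was by mail, adding 5 days: May 3, 2027 + 5 days = May 8, 2027.
Tolling adds 67 days: May 8, 2027 + 67 days = July 14, 2027.
July 14, 2027 is a Wednesday and not a state holiday, so no extension applies.

July 14, 2027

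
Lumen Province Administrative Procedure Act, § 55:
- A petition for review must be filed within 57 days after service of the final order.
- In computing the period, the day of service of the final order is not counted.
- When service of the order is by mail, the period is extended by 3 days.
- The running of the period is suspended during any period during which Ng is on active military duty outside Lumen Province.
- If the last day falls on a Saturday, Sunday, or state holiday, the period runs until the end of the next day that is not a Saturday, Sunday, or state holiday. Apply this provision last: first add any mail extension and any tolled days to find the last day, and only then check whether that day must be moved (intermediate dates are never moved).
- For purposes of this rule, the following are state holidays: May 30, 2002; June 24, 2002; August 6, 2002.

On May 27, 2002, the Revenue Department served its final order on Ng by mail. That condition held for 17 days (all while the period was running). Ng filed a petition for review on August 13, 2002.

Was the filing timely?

No

57 days after May 27, 2002 is July 23, 2002.
Service was by mail, adding 3 days: July 23, 2002 + 3 days = July 26, 2002.
Tolling adds 17 days: July 26, 2002 + 17 days = August 12, 2002.
August 12, 2002 is a Monday and not a state holiday, so no extension applies.
The deadline is August 12, 2002; the filing on August 13, 2002 is after that date.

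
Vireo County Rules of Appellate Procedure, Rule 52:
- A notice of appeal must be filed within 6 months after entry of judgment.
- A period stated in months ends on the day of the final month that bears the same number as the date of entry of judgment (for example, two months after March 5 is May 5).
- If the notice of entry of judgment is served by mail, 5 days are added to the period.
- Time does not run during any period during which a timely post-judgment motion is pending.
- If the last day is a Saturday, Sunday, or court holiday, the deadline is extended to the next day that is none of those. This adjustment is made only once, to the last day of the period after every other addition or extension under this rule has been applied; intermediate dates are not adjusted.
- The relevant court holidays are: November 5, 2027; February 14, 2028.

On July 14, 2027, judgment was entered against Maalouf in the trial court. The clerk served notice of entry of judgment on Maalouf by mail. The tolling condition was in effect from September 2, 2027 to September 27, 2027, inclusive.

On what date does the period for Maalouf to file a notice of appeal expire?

February 15, 2028

6 months after July 14, 2027 is January 14, 2028.
Service was by mail, adding 5 days: January 14, 2028 + 5 days = January 19, 2028.
From September 2, 2027 through September 27, 2027 inclusive is 26 days; tolling adds 26 days: January 19, 2028 + 26 days = February 14, 2028.
February 14, 2028 is a listed holiday. The next qualifying day is February 15, 2028.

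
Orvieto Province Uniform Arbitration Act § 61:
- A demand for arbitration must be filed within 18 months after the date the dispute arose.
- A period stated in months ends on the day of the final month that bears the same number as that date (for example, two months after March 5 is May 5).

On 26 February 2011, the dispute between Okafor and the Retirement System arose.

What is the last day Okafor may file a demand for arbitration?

August 26, 2012

18 months after 26 February 2011 is August 26, 2012.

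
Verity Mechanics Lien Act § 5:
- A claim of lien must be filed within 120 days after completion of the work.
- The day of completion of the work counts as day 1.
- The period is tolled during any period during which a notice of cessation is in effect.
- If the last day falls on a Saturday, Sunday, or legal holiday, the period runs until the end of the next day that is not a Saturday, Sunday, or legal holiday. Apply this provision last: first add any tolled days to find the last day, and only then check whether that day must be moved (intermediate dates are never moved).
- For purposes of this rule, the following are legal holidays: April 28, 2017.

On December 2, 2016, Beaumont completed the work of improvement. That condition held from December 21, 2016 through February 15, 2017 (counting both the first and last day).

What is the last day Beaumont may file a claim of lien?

Counting December 2, 2016 as day 1, day 120 is March 31, 2017.
From December 21, 2016 through February 15, 2017 inclusive is 57 days; tolling adds 57 days: March 31, 2017 + 57 days = May 27, 2017.
May 27, 2017 is Saturday; May 28, 2017 is Sunday. The next qualifying day is May 29, 2017.

May 29, 2017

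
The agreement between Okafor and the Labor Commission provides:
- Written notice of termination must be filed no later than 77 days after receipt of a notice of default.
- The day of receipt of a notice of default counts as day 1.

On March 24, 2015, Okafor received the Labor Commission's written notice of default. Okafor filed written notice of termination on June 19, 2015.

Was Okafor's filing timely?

Counting March 24, 2015 as day 1, day 77 is June 8, 2015.
The deadline is June 8, 2015; the filing on June 19, 2015 is after that date.

No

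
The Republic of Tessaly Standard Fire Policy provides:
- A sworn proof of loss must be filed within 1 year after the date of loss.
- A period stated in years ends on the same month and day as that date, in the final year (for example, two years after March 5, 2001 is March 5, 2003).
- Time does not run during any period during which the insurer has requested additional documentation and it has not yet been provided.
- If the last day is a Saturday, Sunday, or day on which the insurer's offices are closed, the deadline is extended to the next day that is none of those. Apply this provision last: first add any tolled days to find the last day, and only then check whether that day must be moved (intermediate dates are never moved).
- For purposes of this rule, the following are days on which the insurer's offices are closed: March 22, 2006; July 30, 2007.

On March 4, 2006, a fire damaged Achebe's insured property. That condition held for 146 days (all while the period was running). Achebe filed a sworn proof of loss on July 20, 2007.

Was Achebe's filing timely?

1 year after March 4, 2006 is March 4, 2007.
Tolling adds 146 days: March 4, 2007 + 146 days = July 28, 2007.
July 28, 2007 is Saturday; July 29, 2007 is Sunday; July 30, 2007 is a listed holiday. The next qualifying day is July 31, 2007.
The deadline is July 31, 2007; the filing on July 20, 2007 is on or before that date.

Yes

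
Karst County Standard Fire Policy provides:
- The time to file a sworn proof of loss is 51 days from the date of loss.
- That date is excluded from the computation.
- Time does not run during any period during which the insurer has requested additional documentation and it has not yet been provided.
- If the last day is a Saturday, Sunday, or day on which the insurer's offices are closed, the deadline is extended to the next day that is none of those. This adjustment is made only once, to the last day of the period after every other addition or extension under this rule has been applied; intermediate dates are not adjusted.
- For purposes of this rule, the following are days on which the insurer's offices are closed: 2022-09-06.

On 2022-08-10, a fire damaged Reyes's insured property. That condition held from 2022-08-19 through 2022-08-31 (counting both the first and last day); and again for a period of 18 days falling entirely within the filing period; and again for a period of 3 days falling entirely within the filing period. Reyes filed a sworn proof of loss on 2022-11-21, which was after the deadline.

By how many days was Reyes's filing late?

51 days after 2022-08-10 is September 30, 2022.
From August 19, 2022 through August 31, 2022 inclusive is 13 days; tolling adds 13 days: September 30, 2022 + 13 days = October 13, 2022.
Tolling adds 18 days: October 13, 2022 + 18 days = October 31, 2022.
Tolling adds 3 days: October 31, 2022 + 3 days = November 3, 2022.
November 3, 2022 is a Thursday and not a day on which the insurer's offices are closed, so no extension applies.
The deadline is November 3, 2022; from November 3, 2022 to November 21, 2022 is 18 days.

18 days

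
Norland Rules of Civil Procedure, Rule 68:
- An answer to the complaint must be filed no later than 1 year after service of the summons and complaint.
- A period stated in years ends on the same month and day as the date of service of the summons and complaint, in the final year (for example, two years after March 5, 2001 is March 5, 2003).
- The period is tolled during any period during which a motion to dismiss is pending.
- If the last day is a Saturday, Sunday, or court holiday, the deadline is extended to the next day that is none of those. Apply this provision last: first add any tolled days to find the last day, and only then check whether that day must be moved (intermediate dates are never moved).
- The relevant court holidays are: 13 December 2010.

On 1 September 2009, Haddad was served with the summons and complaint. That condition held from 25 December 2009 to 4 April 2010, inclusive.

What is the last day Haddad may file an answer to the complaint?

December 14, 2010

1 year after 1 September 2009 is September 1, 2010.
From December 25, 2009 through April 4, 2010 inclusive is 101 days; tolling adds 101 days: September 1, 2010 + 101 days = December 11, 2010.
December 11, 2010 is Saturday; December 12, 2010 is Sunday; December 13, 2010 is a listed holiday. The next qualifying day is December 14, 2010.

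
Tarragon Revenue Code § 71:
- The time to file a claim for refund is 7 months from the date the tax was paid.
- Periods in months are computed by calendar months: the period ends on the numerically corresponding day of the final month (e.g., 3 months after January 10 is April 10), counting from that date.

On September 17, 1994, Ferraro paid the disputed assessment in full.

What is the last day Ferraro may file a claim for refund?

April 17, 1995

7 months after September 17, 1994 is April 17, 1995.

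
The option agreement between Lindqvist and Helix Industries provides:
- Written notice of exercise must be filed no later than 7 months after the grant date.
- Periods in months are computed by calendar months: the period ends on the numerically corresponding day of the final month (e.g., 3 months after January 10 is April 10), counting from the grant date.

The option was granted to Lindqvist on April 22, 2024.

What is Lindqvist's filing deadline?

7 months after April 22, 2024 is November 22, 2024.

November 22, 2024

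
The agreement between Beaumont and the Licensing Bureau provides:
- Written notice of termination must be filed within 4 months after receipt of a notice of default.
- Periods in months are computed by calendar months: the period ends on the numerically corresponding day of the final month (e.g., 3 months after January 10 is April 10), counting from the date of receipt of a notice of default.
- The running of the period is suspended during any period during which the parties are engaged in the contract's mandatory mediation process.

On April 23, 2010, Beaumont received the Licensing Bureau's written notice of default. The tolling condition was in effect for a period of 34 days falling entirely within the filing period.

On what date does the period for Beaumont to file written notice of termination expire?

4 months after April 23, 2010 is August 23, 2010.
Tolling adds 34 days: August 23, 2010 + 34 days = September 26, 2010.

September 26, 2010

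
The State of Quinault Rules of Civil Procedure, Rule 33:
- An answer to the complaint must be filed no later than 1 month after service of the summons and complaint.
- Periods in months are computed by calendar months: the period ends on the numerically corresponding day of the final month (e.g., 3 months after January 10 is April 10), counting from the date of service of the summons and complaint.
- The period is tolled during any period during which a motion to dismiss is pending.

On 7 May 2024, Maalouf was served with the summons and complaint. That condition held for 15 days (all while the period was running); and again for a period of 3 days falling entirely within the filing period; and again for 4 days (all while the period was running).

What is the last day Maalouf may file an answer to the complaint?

June 29, 2024

1 month after 7 May 2024 is June 7, 2024.
Tolling adds 15 days: June 7, 2024 + 15 days = June 22, 2024.
Tolling adds 3 days: June 22, 2024 + 3 days = June 25, 2024.
Tolling adds 4 days: June 25, 2024 + 4 days = June 29, 2024.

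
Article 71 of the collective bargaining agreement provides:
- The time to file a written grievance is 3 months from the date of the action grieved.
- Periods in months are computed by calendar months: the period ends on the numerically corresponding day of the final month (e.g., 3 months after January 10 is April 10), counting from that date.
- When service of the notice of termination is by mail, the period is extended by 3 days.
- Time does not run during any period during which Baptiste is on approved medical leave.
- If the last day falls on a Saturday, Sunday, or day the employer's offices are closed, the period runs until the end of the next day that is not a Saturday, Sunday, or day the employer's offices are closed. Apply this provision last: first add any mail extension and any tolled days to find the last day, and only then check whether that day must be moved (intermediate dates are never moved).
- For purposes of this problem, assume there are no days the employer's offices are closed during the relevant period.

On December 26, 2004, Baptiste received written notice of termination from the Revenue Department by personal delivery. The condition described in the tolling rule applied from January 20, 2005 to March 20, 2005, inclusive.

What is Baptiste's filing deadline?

May 25, 2005

3 months after December 26, 2004 is March 26, 2005.
Service was not by mail, so no mail extension applies.
From January 20, 2005 through March 20, 2005 inclusive is 60 days; tolling adds 60 days: March 26, 2005 + 60 days = May 25, 2005.
May 25, 2005 is a Wednesday and not a day the employer's offices are closed, so no extension applies.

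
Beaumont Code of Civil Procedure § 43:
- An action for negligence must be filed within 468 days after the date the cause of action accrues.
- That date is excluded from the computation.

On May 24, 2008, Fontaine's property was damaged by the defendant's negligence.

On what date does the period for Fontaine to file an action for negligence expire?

September 4, 2009

468 days after May 24, 2008 is September 4, 2009.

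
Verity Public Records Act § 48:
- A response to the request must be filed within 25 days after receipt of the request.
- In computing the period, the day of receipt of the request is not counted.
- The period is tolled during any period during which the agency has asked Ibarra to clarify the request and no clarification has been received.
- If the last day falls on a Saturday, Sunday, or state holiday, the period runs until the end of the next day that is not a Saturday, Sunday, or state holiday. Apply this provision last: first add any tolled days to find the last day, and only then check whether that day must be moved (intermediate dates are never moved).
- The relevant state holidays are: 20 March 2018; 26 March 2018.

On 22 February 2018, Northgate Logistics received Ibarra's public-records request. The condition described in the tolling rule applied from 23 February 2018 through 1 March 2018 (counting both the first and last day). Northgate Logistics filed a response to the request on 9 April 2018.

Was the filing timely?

25 days after 22 February 2018 is March 19, 2018.
From February 23, 2018 through March 1, 2018 inclusive is 7 days; tolling adds 7 days: March 19, 2018 + 7 days = March 26, 2018.
March 26, 2018 is a listed holiday. The next qualifying day is March 27, 2018.
The deadline is March 27, 2018; the filing on April 9, 2018 is after that date.

No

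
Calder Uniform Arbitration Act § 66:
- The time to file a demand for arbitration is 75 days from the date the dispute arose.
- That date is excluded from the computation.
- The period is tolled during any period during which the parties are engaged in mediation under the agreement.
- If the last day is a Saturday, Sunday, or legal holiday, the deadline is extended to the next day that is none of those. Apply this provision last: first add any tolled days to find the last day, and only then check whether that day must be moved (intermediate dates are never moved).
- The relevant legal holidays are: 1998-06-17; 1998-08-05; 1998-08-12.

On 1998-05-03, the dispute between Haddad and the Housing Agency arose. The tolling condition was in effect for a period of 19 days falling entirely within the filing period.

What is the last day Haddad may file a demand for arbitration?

August 6, 1998

75 days after 1998-05-03 is July 17, 1998.
Tolling adds 19 days: July 17, 1998 + 19 days = August 5, 1998.
August 5, 1998 is a listed holiday. The next qualifying day is August 6, 1998.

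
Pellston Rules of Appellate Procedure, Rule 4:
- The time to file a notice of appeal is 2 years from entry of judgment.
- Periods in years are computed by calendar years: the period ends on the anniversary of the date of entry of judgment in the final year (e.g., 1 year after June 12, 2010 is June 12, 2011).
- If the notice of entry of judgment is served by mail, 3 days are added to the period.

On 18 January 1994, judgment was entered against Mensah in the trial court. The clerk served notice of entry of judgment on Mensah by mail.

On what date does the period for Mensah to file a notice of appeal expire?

2 years after 18 January 1994 is January 18, 1996.
Service was by mail, adding 3 days: January 18, 1996 + 3 days = January 21, 1996.

January 21, 1996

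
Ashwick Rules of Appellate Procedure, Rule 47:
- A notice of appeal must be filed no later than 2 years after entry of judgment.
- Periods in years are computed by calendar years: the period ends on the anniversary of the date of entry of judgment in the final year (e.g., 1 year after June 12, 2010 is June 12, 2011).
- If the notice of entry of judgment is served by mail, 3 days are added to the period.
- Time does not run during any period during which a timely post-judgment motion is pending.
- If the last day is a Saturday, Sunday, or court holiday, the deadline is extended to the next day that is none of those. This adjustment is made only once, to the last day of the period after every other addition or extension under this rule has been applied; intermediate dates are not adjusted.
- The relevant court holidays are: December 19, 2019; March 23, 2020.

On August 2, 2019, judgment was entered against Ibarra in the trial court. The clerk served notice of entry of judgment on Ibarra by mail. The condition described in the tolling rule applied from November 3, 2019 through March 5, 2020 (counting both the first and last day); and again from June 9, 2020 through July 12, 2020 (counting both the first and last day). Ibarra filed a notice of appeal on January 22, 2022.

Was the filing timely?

2 years after August 2, 2019 is August 2, 2021.
Service was by mail, adding 3 days: August 2, 2021 + 3 days = August 5, 2021.
From November 3, 2019 through March 5, 2020 inclusive is 124 days; tolling adds 124 days: August 5, 2021 + 124 days = December 7, 2021.
From June 9, 2020 through July 12, 2020 inclusive is 34 days; tolling adds 34 days: December 7, 2021 + 34 days = January 10, 2022.
January 10, 2022 is a Monday and not a court holiday, so no extension applies.
The deadline is January 10, 2022; the filing on January 22, 2022 is after that date.

No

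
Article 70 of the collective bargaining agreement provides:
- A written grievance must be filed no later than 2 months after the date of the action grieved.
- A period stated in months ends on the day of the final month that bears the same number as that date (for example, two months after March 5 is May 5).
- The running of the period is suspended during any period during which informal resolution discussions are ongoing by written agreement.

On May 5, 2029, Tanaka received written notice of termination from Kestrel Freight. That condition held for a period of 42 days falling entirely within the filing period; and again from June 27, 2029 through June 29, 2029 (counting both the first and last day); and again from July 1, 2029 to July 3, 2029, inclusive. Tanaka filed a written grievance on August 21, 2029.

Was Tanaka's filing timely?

2 months after May 5, 2029 is July 5, 2029.
Tolling adds 42 days: July 5, 2029 + 42 days = August 16, 2029.
From June 27, 2029 through June 29, 2029 inclusive is 3 days; tolling adds 3 days: August 16, 2029 + 3 days = August 19, 2029.
From July 1, 2029 through July 3, 2029 inclusive is 3 days; tolling adds 3 days: August 19, 2029 + 3 days = August 22, 2029.
The deadline is August 22, 2029; the filing on August 21, 2029 is on or before that date.

Yes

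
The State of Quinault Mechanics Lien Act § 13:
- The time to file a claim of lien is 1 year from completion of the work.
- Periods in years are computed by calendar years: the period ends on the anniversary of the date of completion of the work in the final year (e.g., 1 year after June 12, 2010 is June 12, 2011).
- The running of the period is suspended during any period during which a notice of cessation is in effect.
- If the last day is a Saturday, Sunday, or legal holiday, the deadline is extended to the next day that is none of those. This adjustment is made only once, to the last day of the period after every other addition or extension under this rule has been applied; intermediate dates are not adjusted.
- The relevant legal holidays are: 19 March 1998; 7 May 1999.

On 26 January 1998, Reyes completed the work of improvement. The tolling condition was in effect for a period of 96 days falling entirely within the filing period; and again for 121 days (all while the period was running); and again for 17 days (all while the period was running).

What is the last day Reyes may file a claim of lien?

1 year after 26 January 1998 is January 26, 1999.
Tolling adds 96 days: January 26, 1999 + 96 days = May 2, 1999.
Tolling adds 121 days: May 2, 1999 + 121 days = August 31, 1999.
Tolling adds 17 days: August 31, 1999 + 17 days = September 17, 1999.
September 17, 1999 is a Friday and not a legal holiday, so no extension applies.

September 17, 1999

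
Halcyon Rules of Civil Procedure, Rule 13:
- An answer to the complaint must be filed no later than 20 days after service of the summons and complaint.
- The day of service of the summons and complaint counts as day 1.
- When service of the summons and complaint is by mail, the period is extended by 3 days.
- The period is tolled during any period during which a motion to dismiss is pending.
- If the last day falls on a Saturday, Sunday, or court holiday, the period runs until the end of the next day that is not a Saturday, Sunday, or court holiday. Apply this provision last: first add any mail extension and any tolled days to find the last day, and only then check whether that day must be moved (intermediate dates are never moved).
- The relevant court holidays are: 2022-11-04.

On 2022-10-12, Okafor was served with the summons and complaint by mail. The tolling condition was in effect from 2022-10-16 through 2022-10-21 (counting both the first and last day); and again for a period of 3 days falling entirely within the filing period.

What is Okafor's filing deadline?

November 14, 2022

Counting 2022-10-12 as day 1, day 20 is October 31, 2022.
Service was by mail, adding 3 days: October 31, 2022 + 3 days = November 3, 2022.
From October 16, 2022 through October 21, 2022 inclusive is 6 days; tolling adds 6 days: November 3, 2022 + 6 days = November 9, 2022.
Tolling adds 3 days: November 9, 2022 + 3 days = November 12, 2022.
November 12, 2022 is Saturday; November 13, 2022 is Sunday. The next qualifying day is November 14, 2022.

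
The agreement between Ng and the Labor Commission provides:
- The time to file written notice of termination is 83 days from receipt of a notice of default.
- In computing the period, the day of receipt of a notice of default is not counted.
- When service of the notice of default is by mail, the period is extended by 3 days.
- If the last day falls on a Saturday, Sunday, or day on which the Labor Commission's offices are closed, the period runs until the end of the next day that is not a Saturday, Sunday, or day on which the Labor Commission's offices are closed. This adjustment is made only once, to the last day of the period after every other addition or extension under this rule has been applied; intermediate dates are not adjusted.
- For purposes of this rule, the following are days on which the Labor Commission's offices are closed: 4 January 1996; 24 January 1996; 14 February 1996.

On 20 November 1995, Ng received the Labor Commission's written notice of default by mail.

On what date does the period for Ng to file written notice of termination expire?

February 15, 1996

83 days after 20 November 1995 is February 11, 1996.
Service was by mail, adding 3 days: February 11, 1996 + 3 days = February 14, 1996.
February 14, 1996 is a listed holiday. The next qualifying day is February 15, 1996.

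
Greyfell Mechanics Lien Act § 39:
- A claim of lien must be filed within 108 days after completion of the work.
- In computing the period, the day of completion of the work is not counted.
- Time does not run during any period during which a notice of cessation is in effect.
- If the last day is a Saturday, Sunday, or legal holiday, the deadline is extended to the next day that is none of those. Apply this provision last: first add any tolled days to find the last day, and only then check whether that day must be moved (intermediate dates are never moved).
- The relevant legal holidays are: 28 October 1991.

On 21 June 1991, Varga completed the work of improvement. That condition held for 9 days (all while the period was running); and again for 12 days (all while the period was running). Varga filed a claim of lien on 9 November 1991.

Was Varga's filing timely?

108 days after 21 June 1991 is October 7, 1991.
Tolling adds 9 days: October 7, 1991 + 9 days = October 16, 1991.
Tolling adds 12 days: October 16, 1991 + 12 days = October 28, 1991.
October 28, 1991 is a listed holiday. The next qualifying day is October 29, 1991.
The deadline is October 29, 1991; the filing on November 9, 1991 is after that date.

No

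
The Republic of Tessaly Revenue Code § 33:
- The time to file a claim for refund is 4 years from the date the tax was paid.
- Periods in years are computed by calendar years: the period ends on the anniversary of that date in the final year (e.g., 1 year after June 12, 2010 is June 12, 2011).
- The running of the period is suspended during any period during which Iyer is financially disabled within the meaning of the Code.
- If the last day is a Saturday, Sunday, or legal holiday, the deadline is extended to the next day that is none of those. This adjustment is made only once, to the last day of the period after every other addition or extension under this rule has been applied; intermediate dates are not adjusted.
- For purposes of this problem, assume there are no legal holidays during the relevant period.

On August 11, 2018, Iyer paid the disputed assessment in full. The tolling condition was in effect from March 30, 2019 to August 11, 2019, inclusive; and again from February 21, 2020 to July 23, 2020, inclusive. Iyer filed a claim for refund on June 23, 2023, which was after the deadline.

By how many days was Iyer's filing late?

25 days

4 years after August 11, 2018 is August 11, 2022.
From March 30, 2019 through August 11, 2019 inclusive is 135 days; tolling adds 135 days: August 11, 2022 + 135 days = December 24, 2022.
From February 21, 2020 through July 23, 2020 inclusive is 154 days; tolling adds 154 days: December 24, 2022 + 154 days = May 27, 2023.
May 27, 2023 is Saturday; May 28, 2023 is Sunday. The next qualifying day is May 29, 2023.
The deadline is May 29, 2023; from May 29, 2023 to June 23, 2023 is 25 days.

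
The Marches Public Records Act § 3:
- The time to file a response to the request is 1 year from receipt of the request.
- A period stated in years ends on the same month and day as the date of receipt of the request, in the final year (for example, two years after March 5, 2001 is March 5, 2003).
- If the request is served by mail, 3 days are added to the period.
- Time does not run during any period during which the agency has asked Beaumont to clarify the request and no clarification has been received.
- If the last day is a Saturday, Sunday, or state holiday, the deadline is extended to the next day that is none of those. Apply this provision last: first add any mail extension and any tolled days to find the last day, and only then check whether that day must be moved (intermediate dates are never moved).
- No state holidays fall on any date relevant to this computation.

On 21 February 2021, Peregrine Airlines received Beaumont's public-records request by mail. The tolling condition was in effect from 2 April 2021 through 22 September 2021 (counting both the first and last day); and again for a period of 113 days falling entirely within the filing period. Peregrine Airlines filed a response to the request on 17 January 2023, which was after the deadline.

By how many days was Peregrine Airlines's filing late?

40 days

1 year after 21 February 2021 is February 21, 2022.
Service was by mail, adding 3 days: February 21, 2022 + 3 days = February 24, 2022.
From April 2, 2021 through September 22, 2021 inclusive is 174 days; tolling adds 174 days: February 24, 2022 + 174 days = August 17, 2022.
Tolling adds 113 days: August 17, 2022 + 113 days = December 8, 2022.
December 8, 2022 is a Thursday and not a state holiday, so no extension applies.
The deadline is December 8, 2022; from December 8, 2022 to January 17, 2023 is 40 days.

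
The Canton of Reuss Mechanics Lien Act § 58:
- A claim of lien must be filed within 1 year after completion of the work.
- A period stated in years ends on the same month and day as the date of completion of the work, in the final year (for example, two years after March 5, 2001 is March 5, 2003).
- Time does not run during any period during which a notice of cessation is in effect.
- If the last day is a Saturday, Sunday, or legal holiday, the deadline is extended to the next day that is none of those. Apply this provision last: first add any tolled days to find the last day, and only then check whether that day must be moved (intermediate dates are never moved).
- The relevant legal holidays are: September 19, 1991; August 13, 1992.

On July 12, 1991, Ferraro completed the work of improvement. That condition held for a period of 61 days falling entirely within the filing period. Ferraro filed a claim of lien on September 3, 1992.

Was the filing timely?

1 year after July 12, 1991 is July 12, 1992.
Tolling adds 61 days: July 12, 1992 + 61 days = September 11, 1992.
September 11, 1992 is a Friday and not a legal holiday, so no extension applies.
The deadline is September 11, 1992; the filing on September 3, 1992 is on or before that date.

Yes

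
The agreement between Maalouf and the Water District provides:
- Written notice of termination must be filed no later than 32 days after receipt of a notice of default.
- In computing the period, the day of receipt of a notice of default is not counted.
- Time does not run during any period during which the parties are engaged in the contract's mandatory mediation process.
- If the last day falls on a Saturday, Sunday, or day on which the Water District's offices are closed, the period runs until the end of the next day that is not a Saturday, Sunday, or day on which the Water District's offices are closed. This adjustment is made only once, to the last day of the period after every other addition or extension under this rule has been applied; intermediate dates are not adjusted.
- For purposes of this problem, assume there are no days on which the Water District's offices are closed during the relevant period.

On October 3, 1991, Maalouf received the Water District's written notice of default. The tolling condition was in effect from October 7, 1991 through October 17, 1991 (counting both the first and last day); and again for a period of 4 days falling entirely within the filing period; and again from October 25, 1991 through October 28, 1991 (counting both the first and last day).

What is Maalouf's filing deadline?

32 days after October 3, 1991 is November 4, 1991.
From October 7, 1991 through October 17, 1991 inclusive is 11 days; tolling adds 11 days: November 4, 1991 + 11 days = November 15, 1991.
Tolling adds 4 days: November 15, 1991 + 4 days = November 19, 1991.
From October 25, 1991 through October 28, 1991 inclusive is 4 days; tolling adds 4 days: November 19, 1991 + 4 days = November 23, 1991.
November 23, 1991 is Saturday; November 24, 1991 is Sunday. The next qualifying day is November 25, 1991.

November 25, 1991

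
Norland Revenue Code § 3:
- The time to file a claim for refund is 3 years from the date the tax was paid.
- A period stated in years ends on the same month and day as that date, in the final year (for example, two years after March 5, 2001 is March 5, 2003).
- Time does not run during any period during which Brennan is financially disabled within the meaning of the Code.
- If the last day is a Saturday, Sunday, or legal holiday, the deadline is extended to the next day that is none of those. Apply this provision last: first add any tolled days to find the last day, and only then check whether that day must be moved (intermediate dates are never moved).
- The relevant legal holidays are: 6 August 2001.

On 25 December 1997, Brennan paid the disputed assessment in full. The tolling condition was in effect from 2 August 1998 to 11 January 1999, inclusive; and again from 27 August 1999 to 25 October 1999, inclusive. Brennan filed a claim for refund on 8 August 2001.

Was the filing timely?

3 years after 25 December 1997 is December 25, 2000.
From August 2, 1998 through January 11, 1999 inclusive is 163 days; tolling adds 163 days: December 25, 2000 + 163 days = June 6, 2001.
From August 27, 1999 through October 25, 1999 inclusive is 60 days; tolling adds 60 days: June 6, 2001 + 60 days = August 5, 2001.
August 5, 2001 is Sunday; August 6, 2001 is a listed holiday. The next qualifying day is August 7, 2001.
The deadline is August 7, 2001; the filing on August 8, 2001 is after that date.

No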